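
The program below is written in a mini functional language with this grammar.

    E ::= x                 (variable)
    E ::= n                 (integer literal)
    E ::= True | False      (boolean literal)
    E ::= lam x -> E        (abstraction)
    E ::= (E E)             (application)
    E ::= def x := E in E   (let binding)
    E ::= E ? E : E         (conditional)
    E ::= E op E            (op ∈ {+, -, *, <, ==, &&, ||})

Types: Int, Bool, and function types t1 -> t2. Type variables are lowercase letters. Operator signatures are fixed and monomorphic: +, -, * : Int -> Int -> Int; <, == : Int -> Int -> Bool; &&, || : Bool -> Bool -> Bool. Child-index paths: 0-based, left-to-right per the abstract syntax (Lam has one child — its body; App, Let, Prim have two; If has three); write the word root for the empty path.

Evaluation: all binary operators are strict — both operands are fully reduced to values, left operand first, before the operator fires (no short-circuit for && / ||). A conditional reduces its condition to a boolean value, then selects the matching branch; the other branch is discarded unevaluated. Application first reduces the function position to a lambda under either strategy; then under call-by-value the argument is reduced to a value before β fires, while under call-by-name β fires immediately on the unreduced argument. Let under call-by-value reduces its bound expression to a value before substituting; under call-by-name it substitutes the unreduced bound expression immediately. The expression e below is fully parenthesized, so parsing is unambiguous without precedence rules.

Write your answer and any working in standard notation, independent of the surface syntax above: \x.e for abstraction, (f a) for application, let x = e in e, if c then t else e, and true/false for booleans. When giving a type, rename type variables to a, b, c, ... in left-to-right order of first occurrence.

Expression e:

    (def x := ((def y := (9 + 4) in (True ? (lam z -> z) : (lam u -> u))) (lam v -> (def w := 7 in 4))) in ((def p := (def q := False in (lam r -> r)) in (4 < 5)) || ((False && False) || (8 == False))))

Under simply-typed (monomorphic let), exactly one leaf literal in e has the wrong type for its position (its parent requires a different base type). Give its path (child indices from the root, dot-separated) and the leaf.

Answer: 1.1.1.1 : false

Trace:
  unify Int ~ Int
  unify Int ~ Int
let y : Int
  unify Bool ~ Bool
z : a
\z._ : a -> a
u : b
\u._ : b -> b
  unify a -> a ~ b -> b
  unify a ~ b
  unify b ~ b
let w : Int
\v._ : c -> Int
  unify b -> b ~ (c -> Int) -> d
  unify b ~ c -> Int
  unify c -> Int ~ d
_ _ : c -> Int
let x : c -> Int
let q : Bool
r : e
\r._ : e -> e
let p : e -> e
  unify Int ~ Int
  unify Int ~ Int
  unify Bool ~ Bool
  unify Bool ~ Bool
  unify Bool ~ Bool
  unify Bool ~ Bool
  unify Int ~ Int
  unify Bool ~ Int
  FAIL: mismatch Bool ~ Int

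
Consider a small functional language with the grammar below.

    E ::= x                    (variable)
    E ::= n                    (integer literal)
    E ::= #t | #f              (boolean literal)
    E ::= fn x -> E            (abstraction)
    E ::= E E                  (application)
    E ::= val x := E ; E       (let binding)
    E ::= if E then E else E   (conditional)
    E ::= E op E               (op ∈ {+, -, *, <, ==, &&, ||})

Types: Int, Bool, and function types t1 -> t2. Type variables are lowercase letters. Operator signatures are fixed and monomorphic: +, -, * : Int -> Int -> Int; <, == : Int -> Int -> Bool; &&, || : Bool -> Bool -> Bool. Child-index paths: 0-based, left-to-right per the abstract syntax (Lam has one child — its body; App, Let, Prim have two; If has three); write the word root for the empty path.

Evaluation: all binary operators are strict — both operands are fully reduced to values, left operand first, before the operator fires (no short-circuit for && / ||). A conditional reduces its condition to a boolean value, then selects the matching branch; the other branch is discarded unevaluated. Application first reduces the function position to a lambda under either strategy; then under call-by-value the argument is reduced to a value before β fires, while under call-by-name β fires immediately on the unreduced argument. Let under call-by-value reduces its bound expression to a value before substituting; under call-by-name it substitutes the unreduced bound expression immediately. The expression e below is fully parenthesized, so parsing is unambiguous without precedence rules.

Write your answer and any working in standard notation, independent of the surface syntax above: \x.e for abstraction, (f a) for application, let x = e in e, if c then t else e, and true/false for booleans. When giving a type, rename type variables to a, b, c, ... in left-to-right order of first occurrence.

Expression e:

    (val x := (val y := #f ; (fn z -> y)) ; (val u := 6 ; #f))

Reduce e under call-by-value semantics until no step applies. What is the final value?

Trace:
step 0: (let x = (let y = false in (\z.y)) in (let u = 6 in false))
step 1: [let@0] (let x = (\z.false) in (let u = 6 in false))
step 2: [let@root] (let u = 6 in false)
step 3: [let@root] false

Answer: false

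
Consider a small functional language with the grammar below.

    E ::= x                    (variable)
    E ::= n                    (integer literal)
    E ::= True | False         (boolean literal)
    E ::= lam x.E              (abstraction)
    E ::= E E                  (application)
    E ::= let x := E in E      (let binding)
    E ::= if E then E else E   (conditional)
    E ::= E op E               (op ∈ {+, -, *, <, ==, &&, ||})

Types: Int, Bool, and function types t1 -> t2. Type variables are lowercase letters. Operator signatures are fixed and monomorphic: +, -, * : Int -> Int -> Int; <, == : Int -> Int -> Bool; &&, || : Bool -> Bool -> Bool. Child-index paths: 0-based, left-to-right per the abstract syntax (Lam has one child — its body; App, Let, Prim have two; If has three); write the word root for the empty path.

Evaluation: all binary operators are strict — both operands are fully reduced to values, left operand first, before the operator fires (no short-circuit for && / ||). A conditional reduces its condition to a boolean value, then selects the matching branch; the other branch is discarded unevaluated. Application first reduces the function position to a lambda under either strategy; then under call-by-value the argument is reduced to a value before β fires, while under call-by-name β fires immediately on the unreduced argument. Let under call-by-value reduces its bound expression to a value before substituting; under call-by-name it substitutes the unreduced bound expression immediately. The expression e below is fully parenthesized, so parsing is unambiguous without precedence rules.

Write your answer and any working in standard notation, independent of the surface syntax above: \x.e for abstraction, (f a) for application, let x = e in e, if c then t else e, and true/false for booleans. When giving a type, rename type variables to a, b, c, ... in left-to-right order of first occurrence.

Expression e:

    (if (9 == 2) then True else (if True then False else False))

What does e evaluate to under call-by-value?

Derivation:
step 0: (if (9 == 2) then true else (if true then false else false))
step 1: [delta@0] (if false then true else (if true then false else false))
step 2: [if@root] (if true then false else false)
step 3: [if@root] false

Answer: false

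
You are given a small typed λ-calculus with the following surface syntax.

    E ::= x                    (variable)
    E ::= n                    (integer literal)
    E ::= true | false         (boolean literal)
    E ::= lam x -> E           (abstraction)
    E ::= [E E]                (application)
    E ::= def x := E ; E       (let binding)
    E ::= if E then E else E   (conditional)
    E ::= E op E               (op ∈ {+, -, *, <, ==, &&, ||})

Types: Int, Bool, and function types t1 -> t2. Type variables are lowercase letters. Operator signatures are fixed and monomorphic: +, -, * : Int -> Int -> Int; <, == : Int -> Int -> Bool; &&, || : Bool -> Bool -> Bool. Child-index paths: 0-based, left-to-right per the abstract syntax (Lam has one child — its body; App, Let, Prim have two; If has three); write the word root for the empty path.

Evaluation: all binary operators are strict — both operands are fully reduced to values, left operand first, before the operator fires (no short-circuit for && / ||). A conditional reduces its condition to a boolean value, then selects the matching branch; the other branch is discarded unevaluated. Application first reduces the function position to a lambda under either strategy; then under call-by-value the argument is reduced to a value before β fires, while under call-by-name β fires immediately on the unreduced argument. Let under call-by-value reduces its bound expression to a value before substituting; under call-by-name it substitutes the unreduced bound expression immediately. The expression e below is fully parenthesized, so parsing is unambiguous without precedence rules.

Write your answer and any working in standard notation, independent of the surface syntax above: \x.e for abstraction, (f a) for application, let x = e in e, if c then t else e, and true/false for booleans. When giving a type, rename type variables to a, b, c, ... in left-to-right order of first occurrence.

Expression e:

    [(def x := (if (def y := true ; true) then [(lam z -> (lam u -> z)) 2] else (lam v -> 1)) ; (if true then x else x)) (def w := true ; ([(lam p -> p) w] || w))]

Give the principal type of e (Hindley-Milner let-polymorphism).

Trace:
let y : Bool
  unify Bool ~ Bool
z : a
\u._ : b -> a
\z._ : a -> b -> a
  unify a -> b -> a ~ Int -> c
  unify a ~ Int
  unify b -> Int ~ c
_ _ : b -> Int
\v._ : d -> Int
  unify b -> Int ~ d -> Int
  unify b ~ d
  unify Int ~ Int
let x : forall. d -> Int
  unify Bool ~ Bool
x : e -> Int
x : f -> Int
  unify e -> Int ~ f -> Int
  unify e ~ f
  unify Int ~ Int
let w : Bool
p : g
\p._ : g -> g
w : Bool
  unify g -> g ~ Bool -> h
  unify g ~ Bool
  unify Bool ~ h
_ _ : Bool
  unify Bool ~ Bool
w : Bool
  unify Bool ~ Bool
  unify f -> Int ~ Bool -> i
  unify f ~ Bool
  unify Int ~ i
_ _ : Int

Answer: Int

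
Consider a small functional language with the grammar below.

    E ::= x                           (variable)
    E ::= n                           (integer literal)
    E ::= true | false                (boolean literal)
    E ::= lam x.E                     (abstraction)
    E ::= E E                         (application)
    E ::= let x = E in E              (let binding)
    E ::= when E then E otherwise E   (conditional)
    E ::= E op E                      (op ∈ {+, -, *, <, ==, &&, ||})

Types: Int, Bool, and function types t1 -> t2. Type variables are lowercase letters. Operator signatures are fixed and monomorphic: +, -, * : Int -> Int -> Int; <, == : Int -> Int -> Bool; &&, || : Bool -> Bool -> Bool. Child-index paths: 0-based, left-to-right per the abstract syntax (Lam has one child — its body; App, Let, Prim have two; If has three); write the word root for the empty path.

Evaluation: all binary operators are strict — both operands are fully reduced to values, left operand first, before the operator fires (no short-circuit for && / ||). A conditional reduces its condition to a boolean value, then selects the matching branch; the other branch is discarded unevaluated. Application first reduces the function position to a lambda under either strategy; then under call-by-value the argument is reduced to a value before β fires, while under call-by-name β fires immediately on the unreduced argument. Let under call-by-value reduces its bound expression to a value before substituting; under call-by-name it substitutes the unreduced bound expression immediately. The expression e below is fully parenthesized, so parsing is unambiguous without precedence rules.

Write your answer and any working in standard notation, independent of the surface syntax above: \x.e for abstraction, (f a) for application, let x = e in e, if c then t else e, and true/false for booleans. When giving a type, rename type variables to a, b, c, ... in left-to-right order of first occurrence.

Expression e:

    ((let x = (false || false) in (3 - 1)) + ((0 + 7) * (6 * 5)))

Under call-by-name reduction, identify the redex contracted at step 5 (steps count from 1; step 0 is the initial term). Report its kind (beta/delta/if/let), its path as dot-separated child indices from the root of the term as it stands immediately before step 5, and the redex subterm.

Working:
step 0: ((let x = (false || false) in (3 - 1)) + ((0 + 7) * (6 * 5)))
step 1: [let@0] ((3 - 1) + ((0 + 7) * (6 * 5)))
step 2: [delta@0] (2 + ((0 + 7) * (6 * 5)))
step 3: [delta@1.0] (2 + (7 * (6 * 5)))
step 4: [delta@1.1] (2 + (7 * 30))
step 5: [delta@1] (2 + 210)

Answer: delta at 1 : (7 * 30)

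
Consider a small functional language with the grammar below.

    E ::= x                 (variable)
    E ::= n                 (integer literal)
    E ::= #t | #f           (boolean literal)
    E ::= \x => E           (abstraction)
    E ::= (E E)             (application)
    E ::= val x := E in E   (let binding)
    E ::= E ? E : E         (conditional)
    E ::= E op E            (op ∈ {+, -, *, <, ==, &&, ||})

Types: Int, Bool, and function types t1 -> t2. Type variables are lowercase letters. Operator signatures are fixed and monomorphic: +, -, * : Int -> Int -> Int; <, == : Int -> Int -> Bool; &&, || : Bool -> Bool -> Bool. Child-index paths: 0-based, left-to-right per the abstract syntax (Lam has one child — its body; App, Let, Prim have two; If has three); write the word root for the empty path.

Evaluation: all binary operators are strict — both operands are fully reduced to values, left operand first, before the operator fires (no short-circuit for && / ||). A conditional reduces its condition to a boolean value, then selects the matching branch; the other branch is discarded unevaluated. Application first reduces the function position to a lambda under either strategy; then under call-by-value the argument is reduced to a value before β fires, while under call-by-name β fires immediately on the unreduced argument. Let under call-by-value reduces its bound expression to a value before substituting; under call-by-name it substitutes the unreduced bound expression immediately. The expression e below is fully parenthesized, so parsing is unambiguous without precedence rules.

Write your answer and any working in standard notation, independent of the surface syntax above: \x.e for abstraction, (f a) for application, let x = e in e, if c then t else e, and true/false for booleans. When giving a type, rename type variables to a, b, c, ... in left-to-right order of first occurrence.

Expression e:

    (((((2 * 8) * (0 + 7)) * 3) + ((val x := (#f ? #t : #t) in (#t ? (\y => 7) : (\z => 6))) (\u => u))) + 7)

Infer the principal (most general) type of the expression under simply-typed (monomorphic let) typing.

Derivation:
  unify Int ~ Int
  unify Int ~ Int
  unify Int ~ Int
  unify Int ~ Int
  unify Int ~ Int
  unify Int ~ Int
  unify Int ~ Int
  unify Int ~ Int
  unify Int ~ Int
  unify Bool ~ Bool
  unify Bool ~ Bool
let x : Bool
  unify Bool ~ Bool
\y._ : a -> Int
\z._ : b -> Int
  unify a -> Int ~ b -> Int
  unify a ~ b
  unify Int ~ Int
u : c
\u._ : c -> c
  unify b -> Int ~ (c -> c) -> d
  unify b ~ c -> c
  unify Int ~ d
_ _ : Int
  unify Int ~ Int
  unify Int ~ Int
  unify Int ~ Int

Answer: Int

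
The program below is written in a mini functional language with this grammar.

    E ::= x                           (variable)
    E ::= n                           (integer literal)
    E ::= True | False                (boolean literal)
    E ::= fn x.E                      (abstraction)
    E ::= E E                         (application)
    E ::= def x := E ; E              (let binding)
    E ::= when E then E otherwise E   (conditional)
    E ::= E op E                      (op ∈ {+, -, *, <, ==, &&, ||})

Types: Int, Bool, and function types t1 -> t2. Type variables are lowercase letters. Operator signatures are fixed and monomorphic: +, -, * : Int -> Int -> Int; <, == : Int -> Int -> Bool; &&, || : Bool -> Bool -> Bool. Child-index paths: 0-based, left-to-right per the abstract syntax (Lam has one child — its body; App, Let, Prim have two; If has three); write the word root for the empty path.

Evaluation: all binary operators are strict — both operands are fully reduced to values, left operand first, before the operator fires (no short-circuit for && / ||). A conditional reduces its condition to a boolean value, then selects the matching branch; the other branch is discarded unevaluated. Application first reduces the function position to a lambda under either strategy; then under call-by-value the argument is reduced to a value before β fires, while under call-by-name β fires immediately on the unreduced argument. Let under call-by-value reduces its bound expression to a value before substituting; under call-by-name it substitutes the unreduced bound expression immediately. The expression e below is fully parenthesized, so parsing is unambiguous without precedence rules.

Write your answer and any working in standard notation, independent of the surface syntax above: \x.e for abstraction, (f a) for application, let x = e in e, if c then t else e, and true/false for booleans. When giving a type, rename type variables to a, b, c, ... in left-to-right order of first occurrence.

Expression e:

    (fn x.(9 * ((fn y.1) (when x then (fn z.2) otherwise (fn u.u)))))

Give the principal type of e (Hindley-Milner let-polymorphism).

Answer: Bool -> Int

Derivation:
  unify Int ~ Int
\y._ : b -> Int
x : a
  unify a ~ Bool
\z._ : c -> Int
u : d
\u._ : d -> d
  unify c -> Int ~ d -> d
  unify c ~ d
  unify Int ~ d
  unify b -> Int ~ (Int -> Int) -> e
  unify b ~ Int -> Int
  unify Int ~ e
_ _ : Int
  unify Int ~ Int
\x._ : Bool -> Int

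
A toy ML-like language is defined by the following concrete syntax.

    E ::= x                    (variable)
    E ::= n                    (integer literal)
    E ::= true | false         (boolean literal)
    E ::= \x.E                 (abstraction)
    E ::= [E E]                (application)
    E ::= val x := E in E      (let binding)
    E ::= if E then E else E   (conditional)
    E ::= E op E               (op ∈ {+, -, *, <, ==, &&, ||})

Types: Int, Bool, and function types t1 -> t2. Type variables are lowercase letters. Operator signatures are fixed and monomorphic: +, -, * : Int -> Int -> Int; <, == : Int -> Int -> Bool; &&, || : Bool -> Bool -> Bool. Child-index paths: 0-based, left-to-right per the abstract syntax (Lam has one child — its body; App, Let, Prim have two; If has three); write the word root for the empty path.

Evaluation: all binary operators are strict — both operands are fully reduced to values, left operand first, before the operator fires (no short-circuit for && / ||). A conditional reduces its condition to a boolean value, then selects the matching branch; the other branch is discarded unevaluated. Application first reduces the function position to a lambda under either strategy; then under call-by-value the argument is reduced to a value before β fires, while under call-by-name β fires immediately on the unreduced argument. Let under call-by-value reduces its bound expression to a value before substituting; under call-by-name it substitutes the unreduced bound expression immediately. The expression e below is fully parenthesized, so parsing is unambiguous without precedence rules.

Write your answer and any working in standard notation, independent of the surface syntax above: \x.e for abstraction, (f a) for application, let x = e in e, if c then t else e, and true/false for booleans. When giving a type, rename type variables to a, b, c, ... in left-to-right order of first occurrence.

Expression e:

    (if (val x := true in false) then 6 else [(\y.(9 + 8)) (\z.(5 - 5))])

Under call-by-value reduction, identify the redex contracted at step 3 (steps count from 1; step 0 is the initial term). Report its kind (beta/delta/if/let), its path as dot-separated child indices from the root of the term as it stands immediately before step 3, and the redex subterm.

Answer: beta at root : ((\y.(9 + 8)) (\z.(5 - 5)))

Derivation:
step 0: (if (let x = true in false) then 6 else ((\y.(9 + 8)) (\z.(5 - 5))))
step 1: [let@0] (if false then 6 else ((\y.(9 + 8)) (\z.(5 - 5))))
step 2: [if@root] ((\y.(9 + 8)) (\z.(5 - 5)))
step 3: [beta@root] (9 + 8)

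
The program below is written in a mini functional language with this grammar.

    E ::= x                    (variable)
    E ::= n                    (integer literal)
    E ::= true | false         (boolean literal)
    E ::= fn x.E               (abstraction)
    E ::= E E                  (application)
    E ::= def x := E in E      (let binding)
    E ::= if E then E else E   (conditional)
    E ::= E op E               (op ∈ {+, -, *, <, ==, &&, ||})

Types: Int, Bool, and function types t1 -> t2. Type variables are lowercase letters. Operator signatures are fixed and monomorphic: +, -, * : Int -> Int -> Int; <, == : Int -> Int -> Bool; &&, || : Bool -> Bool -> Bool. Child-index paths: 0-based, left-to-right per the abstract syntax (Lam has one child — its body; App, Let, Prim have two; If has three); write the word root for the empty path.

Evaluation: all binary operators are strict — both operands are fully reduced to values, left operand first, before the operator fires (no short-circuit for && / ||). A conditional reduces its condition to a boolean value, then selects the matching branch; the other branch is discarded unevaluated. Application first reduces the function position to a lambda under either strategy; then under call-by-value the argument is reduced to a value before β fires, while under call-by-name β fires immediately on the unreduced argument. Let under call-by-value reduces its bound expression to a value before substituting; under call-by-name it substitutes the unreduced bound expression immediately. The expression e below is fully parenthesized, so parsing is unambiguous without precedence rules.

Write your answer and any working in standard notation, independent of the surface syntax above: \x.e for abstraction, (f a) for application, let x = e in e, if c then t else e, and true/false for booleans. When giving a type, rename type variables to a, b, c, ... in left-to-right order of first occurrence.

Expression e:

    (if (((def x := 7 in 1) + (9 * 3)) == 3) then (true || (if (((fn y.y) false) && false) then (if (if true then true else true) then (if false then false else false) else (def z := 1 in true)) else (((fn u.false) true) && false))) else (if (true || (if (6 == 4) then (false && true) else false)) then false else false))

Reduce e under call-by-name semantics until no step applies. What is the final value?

Answer: false

Derivation:
step 0: (if (((let x = 7 in 1) + (9 * 3)) == 3) then (true || (if (((\y.y) false) && false) then (if (if true then true else true) then (if false then false else false) else (let z = 1 in true)) else (((\u.false) true) && false))) else (if (true || (if (6 == 4) then (false && true) else false)) then false else false))
step 1: [let@0.0.0] (if ((1 + (9 * 3)) == 3) then (true || (if (((\y.y) false) && false) then (if (if true then true else true) then (if false then false else false) else (let z = 1 in true)) else (((\u.false) true) && false))) else (if (true || (if (6 == 4) then (false && true) else false)) then false else false))
step 2: [delta@0.0.1] (if ((1 + 27) == 3) then (true || (if (((\y.y) false) && false) then (if (if true then true else true) then (if false then false else false) else (let z = 1 in true)) else (((\u.false) true) && false))) else (if (true || (if (6 == 4) then (false && true) else false)) then false else false))
step 3: [delta@0.0] (if (28 == 3) then (true || (if (((\y.y) false) && false) then (if (if true then true else true) then (if false then false else false) else (let z = 1 in true)) else (((\u.false) true) && false))) else (if (true || (if (6 == 4) then (false && true) else false)) then false else false))
step 4: [delta@0] (if false then (true || (if (((\y.y) false) && false) then (if (if true then true else true) then (if false then false else false) else (let z = 1 in true)) else (((\u.false) true) && false))) else (if (true || (if (6 == 4) then (false && true) else false)) then false else false))
step 5: [if@root] (if (true || (if (6 == 4) then (false && true) else false)) then false else false)
step 6: [delta@0.1.0] (if (true || (if false then (false && true) else false)) then false else false)
step 7: [if@0.1] (if (true || false) then false else false)
step 8: [delta@0] (if true then false else false)
step 9: [if@root] false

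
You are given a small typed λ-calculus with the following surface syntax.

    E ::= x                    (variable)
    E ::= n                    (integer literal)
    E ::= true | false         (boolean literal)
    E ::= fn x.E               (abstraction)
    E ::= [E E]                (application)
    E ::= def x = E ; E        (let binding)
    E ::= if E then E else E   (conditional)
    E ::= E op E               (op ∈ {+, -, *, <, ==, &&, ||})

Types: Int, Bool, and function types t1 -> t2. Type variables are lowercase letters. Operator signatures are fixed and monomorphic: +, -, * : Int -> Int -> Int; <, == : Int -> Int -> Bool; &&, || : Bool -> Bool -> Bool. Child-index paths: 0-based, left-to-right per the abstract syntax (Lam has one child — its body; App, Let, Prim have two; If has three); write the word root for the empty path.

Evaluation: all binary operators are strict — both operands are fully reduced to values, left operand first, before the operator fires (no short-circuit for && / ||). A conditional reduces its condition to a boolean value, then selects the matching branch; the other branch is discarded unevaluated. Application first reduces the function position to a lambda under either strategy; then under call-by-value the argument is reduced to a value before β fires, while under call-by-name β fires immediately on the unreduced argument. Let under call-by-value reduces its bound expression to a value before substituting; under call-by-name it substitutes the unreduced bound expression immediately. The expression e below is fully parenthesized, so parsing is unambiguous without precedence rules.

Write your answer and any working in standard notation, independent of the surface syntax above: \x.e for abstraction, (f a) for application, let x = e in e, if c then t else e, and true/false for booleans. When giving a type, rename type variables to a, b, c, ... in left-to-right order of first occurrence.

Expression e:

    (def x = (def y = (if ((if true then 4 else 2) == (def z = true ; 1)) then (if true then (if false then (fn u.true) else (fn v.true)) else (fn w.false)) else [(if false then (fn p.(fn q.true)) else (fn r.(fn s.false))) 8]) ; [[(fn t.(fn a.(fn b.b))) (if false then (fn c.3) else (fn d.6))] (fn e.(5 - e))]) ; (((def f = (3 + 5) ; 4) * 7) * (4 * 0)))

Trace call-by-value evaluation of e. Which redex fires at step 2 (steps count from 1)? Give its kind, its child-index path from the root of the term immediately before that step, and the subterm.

Answer: let at 0.0.0.1 : (let z = true in 1)

Derivation:
step 0: (let x = (let y = (if ((if true then 4 else 2) == (let z = true in 1)) then (if true then (if false then (\u.true) else (\v.true)) else (\w.false)) else ((if false then (\p.(\q.true)) else (\r.(\s.false))) 8)) in (((\t.(\a.(\b.b))) (if false then (\c.3) else (\d.6))) (\e.(5 - e)))) in (((let f = (3 + 5) in 4) * 7) * (4 * 0)))
step 1: [if@0.0.0.0] (let x = (let y = (if (4 == (let z = true in 1)) then (if true then (if false then (\u.true) else (\v.true)) else (\w.false)) else ((if false then (\p.(\q.true)) else (\r.(\s.false))) 8)) in (((\t.(\a.(\b.b))) (if false then (\c.3) else (\d.6))) (\e.(5 - e)))) in (((let f = (3 + 5) in 4) * 7) * (4 * 0)))
step 2: [let@0.0.0.1] (let x = (let y = (if (4 == 1) then (if true then (if false then (\u.true) else (\v.true)) else (\w.false)) else ((if false then (\p.(\q.true)) else (\r.(\s.false))) 8)) in (((\t.(\a.(\b.b))) (if false then (\c.3) else (\d.6))) (\e.(5 - e)))) in (((let f = (3 + 5) in 4) * 7) * (4 * 0)))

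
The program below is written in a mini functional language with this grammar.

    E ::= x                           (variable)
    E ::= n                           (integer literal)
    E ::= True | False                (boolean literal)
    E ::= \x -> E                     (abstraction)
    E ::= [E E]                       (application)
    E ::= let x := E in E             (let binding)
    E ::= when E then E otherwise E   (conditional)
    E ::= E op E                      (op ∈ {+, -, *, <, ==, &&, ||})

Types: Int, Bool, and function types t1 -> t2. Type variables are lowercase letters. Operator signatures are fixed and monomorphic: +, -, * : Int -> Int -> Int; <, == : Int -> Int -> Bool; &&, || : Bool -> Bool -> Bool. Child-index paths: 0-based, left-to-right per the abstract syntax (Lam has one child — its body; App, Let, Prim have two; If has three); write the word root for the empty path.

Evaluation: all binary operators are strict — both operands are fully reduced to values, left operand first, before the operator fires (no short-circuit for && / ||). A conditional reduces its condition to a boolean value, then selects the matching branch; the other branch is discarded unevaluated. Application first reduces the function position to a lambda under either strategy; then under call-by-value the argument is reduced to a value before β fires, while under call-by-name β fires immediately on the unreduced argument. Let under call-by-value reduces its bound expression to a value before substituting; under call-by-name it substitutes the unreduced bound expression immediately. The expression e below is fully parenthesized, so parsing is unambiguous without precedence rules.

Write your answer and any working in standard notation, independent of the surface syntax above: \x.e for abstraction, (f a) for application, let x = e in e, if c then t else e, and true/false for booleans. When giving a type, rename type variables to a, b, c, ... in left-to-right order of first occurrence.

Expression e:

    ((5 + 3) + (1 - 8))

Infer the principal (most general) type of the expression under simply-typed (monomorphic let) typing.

Trace:
  unify Int ~ Int
  unify Int ~ Int
  unify Int ~ Int
  unify Int ~ Int
  unify Int ~ Int
  unify Int ~ Int

Answer: Int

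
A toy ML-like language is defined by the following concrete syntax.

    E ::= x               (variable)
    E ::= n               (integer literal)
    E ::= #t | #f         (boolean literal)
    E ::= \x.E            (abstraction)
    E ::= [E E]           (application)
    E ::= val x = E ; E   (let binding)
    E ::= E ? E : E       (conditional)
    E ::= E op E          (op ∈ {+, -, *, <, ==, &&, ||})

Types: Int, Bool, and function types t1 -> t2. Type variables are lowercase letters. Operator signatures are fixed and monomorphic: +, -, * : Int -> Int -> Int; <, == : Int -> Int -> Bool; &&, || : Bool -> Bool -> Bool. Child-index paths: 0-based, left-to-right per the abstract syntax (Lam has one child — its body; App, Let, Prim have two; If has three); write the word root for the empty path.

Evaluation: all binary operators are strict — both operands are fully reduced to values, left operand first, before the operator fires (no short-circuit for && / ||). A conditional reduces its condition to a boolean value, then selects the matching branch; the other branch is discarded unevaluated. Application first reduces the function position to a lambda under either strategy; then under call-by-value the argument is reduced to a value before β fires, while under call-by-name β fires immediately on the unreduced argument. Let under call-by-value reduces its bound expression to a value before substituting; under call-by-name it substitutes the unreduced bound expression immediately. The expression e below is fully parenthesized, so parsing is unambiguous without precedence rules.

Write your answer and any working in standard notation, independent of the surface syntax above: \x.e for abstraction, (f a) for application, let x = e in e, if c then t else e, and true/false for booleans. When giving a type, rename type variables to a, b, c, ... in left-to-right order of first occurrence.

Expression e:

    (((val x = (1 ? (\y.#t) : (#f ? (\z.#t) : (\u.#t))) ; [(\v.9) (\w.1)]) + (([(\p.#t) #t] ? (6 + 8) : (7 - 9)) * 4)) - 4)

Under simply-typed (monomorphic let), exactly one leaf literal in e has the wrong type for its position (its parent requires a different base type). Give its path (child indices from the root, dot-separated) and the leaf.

Answer: 0.0.0.0 : 1

Derivation:
  unify Int ~ Bool
  FAIL: mismatch Int ~ Bool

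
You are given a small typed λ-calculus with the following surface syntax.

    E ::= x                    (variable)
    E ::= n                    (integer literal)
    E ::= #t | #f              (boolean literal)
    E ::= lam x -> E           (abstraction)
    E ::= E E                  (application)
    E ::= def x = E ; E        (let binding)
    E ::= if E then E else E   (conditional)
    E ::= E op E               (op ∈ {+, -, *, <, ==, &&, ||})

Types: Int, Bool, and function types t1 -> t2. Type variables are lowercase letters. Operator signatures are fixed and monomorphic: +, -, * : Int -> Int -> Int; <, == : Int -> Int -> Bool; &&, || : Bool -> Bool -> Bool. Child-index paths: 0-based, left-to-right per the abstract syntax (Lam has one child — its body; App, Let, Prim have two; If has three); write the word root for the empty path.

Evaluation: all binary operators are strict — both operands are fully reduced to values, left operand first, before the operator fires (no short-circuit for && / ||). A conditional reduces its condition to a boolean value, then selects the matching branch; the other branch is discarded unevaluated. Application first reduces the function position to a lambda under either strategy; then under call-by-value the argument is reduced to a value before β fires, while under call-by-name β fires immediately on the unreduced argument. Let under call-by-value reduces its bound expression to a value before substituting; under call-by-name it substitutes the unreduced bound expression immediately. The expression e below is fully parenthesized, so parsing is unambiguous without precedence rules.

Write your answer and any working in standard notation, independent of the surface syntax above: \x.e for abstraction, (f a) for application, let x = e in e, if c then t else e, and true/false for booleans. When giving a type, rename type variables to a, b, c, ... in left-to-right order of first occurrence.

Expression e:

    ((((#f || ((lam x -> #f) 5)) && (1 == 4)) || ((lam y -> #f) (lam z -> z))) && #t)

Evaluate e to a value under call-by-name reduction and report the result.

Derivation:
step 0: ((((false || ((\x.false) 5)) && (1 == 4)) || ((\y.false) (\z.z))) && true)
step 1: [beta@0.0.0.1] ((((false || false) && (1 == 4)) || ((\y.false) (\z.z))) && true)
step 2: [delta@0.0.0] (((false && (1 == 4)) || ((\y.false) (\z.z))) && true)
step 3: [delta@0.0.1] (((false && false) || ((\y.false) (\z.z))) && true)
step 4: [delta@0.0] ((false || ((\y.false) (\z.z))) && true)
step 5: [beta@0.1] ((false || false) && true)
step 6: [delta@0] (false && true)
step 7: [delta@root] false

Answer: false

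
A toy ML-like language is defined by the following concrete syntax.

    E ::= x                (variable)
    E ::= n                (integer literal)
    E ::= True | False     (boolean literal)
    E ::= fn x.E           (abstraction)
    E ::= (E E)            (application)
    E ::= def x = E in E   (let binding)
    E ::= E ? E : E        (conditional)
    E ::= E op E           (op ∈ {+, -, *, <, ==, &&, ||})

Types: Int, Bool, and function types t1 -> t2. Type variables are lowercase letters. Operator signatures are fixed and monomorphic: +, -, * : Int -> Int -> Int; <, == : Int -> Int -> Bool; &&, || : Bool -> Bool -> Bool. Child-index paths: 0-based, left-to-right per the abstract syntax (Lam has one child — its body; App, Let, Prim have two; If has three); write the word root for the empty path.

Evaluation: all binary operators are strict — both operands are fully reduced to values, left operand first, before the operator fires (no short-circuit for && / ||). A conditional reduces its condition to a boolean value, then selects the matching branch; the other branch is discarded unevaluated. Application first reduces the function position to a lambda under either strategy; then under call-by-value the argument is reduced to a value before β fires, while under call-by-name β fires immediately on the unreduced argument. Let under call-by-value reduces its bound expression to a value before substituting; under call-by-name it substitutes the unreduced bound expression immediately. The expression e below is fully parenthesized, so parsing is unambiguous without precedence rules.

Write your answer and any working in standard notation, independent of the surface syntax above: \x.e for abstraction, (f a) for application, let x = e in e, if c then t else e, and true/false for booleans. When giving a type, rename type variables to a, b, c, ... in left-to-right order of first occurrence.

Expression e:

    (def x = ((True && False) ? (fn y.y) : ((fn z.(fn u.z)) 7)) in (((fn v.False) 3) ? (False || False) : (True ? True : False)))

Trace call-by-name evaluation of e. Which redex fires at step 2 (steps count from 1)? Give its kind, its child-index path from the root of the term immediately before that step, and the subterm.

Working:
step 0: (let x = (if (true && false) then (\y.y) else ((\z.(\u.z)) 7)) in (if ((\v.false) 3) then (false || false) else (if true then true else false)))
step 1: [let@root] (if ((\v.false) 3) then (false || false) else (if true then true else false))
step 2: [beta@0] (if false then (false || false) else (if true then true else false))

Answer: beta at 0 : ((\v.false) 3)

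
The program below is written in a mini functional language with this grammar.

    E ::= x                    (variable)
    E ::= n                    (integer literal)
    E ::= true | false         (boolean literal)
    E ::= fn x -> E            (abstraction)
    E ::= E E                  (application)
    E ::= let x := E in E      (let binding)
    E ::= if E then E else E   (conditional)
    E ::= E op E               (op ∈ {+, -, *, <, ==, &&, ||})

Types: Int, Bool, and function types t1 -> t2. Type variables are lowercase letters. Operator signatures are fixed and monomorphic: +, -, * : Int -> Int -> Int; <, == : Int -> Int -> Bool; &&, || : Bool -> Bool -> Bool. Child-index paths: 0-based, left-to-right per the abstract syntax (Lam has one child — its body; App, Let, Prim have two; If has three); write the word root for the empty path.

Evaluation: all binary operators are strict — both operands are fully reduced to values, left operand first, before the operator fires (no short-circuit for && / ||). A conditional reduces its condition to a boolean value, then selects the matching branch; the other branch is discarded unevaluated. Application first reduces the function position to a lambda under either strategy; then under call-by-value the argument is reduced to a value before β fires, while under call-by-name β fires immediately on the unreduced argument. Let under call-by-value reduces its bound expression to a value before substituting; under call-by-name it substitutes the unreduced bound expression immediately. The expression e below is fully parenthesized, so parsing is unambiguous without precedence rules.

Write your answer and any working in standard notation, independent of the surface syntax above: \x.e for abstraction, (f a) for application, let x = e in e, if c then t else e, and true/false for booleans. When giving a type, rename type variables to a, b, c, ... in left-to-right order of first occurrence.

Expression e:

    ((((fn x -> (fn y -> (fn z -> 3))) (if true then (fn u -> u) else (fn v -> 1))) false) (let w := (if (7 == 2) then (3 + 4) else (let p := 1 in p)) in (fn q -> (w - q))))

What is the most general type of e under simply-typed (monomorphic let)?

Answer: Int

Derivation:
\z._ : c -> Int
\y._ : b -> c -> Int
\x._ : a -> b -> c -> Int
  unify Bool ~ Bool
u : d
\u._ : d -> d
\v._ : e -> Int
  unify d -> d ~ e -> Int
  unify d ~ e
  unify e ~ Int
  unify a -> b -> c -> Int ~ (Int -> Int) -> f
  unify a ~ Int -> Int
  unify b -> c -> Int ~ f
_ _ : b -> c -> Int
  unify b -> c -> Int ~ Bool -> g
  unify b ~ Bool
  unify c -> Int ~ g
_ _ : c -> Int
  unify Int ~ Int
  unify Int ~ Int
  unify Bool ~ Bool
  unify Int ~ Int
  unify Int ~ Int
let p : Int
p : Int
  unify Int ~ Int
let w : Int
w : Int
  unify Int ~ Int
q : h
  unify h ~ Int
\q._ : Int -> Int
  unify c -> Int ~ (Int -> Int) -> i
  unify c ~ Int -> Int
  unify Int ~ i
_ _ : Int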